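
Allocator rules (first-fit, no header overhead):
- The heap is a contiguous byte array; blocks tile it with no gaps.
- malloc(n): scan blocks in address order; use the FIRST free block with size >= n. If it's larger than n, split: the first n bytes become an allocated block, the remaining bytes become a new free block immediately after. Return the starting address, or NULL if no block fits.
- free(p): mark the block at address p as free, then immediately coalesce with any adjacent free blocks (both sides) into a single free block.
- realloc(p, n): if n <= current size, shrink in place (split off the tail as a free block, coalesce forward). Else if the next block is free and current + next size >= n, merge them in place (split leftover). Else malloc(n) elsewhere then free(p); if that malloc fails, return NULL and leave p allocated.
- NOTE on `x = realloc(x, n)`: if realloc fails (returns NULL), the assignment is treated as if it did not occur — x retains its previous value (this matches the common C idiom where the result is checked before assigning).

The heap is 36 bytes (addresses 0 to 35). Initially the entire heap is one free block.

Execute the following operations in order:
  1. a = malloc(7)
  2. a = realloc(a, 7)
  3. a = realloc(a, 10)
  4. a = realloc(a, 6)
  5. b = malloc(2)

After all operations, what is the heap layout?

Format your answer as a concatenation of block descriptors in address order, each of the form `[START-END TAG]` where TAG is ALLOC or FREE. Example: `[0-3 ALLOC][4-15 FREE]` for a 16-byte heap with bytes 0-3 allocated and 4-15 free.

Answer: [0-5 ALLOC][6-7 ALLOC][8-35 FREE]

Derivation:
Op 1: a = malloc(7) -> a = 0; heap: [0-6 ALLOC][7-35 FREE]
Op 2: a = realloc(a, 7) -> a = 0; heap: [0-6 ALLOC][7-35 FREE]
Op 3: a = realloc(a, 10) -> a = 0; heap: [0-9 ALLOC][10-35 FREE]
Op 4: a = realloc(a, 6) -> a = 0; heap: [0-5 ALLOC][6-35 FREE]
Op 5: b = malloc(2) -> b = 6; heap: [0-5 ALLOC][6-7 ALLOC][8-35 FREE]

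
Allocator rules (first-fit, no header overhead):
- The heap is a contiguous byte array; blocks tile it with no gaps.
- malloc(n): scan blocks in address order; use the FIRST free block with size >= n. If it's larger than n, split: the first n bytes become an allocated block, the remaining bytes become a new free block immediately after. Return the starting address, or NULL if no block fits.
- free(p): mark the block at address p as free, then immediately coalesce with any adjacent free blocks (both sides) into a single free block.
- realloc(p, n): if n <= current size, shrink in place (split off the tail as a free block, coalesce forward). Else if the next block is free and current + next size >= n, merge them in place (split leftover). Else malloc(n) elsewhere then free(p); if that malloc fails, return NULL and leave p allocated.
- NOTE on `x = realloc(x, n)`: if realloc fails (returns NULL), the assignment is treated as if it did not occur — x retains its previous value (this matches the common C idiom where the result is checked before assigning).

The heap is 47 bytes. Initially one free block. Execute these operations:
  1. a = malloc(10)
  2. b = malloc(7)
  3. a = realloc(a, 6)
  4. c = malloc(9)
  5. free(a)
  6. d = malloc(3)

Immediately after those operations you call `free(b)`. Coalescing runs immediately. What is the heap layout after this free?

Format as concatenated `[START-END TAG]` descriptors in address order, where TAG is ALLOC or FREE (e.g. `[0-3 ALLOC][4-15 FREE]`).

Answer: [0-2 ALLOC][3-16 FREE][17-25 ALLOC][26-46 FREE]

Derivation:
Op 1: a = malloc(10) -> a = 0; heap: [0-9 ALLOC][10-46 FREE]
Op 2: b = malloc(7) -> b = 10; heap: [0-9 ALLOC][10-16 ALLOC][17-46 FREE]
Op 3: a = realloc(a, 6) -> a = 0; heap: [0-5 ALLOC][6-9 FREE][10-16 ALLOC][17-46 FREE]
Op 4: c = malloc(9) -> c = 17; heap: [0-5 ALLOC][6-9 FREE][10-16 ALLOC][17-25 ALLOC][26-46 FREE]
Op 5: free(a) -> (freed a); heap: [0-9 FREE][10-16 ALLOC][17-25 ALLOC][26-46 FREE]
Op 6: d = malloc(3) -> d = 0; heap: [0-2 ALLOC][3-9 FREE][10-16 ALLOC][17-25 ALLOC][26-46 FREE]
free(b): b = 10 -> block [10-16 ALLOC]; mark free, coalesce with adjacent free neighbors -> [0-2 ALLOC][3-16 FREE][17-25 ALLOC][26-46 FREE]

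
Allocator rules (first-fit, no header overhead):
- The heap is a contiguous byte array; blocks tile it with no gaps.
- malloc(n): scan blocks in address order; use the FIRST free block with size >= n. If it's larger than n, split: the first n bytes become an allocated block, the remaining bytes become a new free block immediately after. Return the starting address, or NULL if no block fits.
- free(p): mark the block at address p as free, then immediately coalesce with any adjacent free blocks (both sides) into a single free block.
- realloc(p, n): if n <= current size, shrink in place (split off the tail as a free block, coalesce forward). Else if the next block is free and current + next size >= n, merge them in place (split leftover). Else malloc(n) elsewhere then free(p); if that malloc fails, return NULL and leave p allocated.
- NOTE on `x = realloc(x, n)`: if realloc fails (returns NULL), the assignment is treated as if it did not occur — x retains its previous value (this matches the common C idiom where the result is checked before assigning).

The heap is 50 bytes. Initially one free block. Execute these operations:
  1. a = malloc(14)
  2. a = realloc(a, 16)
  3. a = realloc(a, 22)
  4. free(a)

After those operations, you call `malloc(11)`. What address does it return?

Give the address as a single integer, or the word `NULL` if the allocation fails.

Answer: 0

Derivation:
Op 1: a = malloc(14) -> a = 0; heap: [0-13 ALLOC][14-49 FREE]
Op 2: a = realloc(a, 16) -> a = 0; heap: [0-15 ALLOC][16-49 FREE]
Op 3: a = realloc(a, 22) -> a = 0; heap: [0-21 ALLOC][22-49 FREE]
Op 4: free(a) -> (freed a); heap: [0-49 FREE]
malloc(11): first-fit scan over [0-49 FREE] -> 0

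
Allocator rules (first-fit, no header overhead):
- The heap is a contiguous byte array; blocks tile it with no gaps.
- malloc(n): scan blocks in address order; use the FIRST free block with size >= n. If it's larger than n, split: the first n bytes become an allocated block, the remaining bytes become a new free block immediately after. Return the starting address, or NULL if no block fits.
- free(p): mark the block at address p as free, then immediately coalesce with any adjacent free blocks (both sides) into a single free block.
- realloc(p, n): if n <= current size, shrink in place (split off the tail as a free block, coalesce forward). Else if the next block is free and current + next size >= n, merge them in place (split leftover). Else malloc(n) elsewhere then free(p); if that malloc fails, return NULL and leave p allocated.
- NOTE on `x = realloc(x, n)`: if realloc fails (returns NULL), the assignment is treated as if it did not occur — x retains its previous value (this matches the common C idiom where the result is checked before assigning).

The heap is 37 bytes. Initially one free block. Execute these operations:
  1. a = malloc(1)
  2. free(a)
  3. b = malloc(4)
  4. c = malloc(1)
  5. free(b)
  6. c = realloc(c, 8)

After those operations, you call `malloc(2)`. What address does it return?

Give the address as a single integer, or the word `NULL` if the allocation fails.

Answer: 0

Derivation:
Op 1: a = malloc(1) -> a = 0; heap: [0-0 ALLOC][1-36 FREE]
Op 2: free(a) -> (freed a); heap: [0-36 FREE]
Op 3: b = malloc(4) -> b = 0; heap: [0-3 ALLOC][4-36 FREE]
Op 4: c = malloc(1) -> c = 4; heap: [0-3 ALLOC][4-4 ALLOC][5-36 FREE]
Op 5: free(b) -> (freed b); heap: [0-3 FREE][4-4 ALLOC][5-36 FREE]
Op 6: c = realloc(c, 8) -> c = 4; heap: [0-3 FREE][4-11 ALLOC][12-36 FREE]
malloc(2): first-fit scan over [0-3 FREE][4-11 ALLOC][12-36 FREE] -> 0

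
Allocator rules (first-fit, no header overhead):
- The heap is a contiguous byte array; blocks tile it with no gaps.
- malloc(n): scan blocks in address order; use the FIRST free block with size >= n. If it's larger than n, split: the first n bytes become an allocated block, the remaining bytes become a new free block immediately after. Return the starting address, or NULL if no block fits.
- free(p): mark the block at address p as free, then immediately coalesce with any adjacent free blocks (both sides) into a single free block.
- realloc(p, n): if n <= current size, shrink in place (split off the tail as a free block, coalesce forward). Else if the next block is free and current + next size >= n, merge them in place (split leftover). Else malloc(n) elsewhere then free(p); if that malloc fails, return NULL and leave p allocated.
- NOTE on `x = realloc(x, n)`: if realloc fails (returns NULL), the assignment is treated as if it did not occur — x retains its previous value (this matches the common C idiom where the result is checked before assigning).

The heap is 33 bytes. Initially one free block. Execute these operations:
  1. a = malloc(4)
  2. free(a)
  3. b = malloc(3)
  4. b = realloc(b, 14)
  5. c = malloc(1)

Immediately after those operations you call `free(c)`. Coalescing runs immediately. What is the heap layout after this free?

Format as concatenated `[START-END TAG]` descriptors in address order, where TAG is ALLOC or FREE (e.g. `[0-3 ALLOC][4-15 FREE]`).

Op 1: a = malloc(4) -> a = 0; heap: [0-3 ALLOC][4-32 FREE]
Op 2: free(a) -> (freed a); heap: [0-32 FREE]
Op 3: b = malloc(3) -> b = 0; heap: [0-2 ALLOC][3-32 FREE]
Op 4: b = realloc(b, 14) -> b = 0; heap: [0-13 ALLOC][14-32 FREE]
Op 5: c = malloc(1) -> c = 14; heap: [0-13 ALLOC][14-14 ALLOC][15-32 FREE]
free(c): c = 14 -> block [14-14 ALLOC]; mark free, coalesce with adjacent free neighbors -> [0-13 ALLOC][14-32 FREE]

Answer: [0-13 ALLOC][14-32 FREE]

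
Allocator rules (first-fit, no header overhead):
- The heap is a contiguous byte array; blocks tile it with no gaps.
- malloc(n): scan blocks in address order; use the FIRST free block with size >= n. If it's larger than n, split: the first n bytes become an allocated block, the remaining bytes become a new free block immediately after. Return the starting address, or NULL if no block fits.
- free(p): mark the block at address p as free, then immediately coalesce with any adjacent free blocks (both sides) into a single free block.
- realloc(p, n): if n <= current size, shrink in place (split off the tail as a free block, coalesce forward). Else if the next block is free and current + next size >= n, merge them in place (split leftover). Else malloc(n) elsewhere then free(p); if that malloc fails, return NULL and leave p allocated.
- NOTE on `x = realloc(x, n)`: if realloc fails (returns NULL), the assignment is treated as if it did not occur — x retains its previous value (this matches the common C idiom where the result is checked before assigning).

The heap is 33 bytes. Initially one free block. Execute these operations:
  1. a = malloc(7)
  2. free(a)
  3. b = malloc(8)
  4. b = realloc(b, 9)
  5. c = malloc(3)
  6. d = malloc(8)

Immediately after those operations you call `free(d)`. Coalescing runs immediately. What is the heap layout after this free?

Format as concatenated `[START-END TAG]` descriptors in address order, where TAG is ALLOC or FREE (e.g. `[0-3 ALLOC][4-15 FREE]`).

Answer: [0-8 ALLOC][9-11 ALLOC][12-32 FREE]

Derivation:
Op 1: a = malloc(7) -> a = 0; heap: [0-6 ALLOC][7-32 FREE]
Op 2: free(a) -> (freed a); heap: [0-32 FREE]
Op 3: b = malloc(8) -> b = 0; heap: [0-7 ALLOC][8-32 FREE]
Op 4: b = realloc(b, 9) -> b = 0; heap: [0-8 ALLOC][9-32 FREE]
Op 5: c = malloc(3) -> c = 9; heap: [0-8 ALLOC][9-11 ALLOC][12-32 FREE]
Op 6: d = malloc(8) -> d = 12; heap: [0-8 ALLOC][9-11 ALLOC][12-19 ALLOC][20-32 FREE]
free(d): d = 12 -> block [12-19 ALLOC]; mark free, coalesce with adjacent free neighbors -> [0-8 ALLOC][9-11 ALLOC][12-32 FREE]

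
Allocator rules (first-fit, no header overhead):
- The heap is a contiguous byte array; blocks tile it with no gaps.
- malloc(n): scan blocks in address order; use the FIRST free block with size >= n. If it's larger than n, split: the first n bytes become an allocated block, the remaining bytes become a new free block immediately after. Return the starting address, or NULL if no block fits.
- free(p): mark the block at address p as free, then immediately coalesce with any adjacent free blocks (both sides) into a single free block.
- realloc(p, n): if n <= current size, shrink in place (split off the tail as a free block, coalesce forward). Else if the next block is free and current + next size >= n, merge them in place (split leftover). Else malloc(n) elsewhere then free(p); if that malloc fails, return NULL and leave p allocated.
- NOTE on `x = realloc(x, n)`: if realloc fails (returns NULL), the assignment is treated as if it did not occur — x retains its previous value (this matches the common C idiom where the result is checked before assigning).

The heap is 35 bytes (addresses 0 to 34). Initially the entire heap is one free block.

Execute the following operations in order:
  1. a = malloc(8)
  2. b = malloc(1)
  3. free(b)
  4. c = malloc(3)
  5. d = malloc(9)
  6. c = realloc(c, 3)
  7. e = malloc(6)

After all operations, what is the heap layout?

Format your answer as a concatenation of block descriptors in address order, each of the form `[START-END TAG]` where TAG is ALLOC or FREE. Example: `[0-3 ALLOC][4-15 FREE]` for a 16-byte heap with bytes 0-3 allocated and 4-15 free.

Op 1: a = malloc(8) -> a = 0; heap: [0-7 ALLOC][8-34 FREE]
Op 2: b = malloc(1) -> b = 8; heap: [0-7 ALLOC][8-8 ALLOC][9-34 FREE]
Op 3: free(b) -> (freed b); heap: [0-7 ALLOC][8-34 FREE]
Op 4: c = malloc(3) -> c = 8; heap: [0-7 ALLOC][8-10 ALLOC][11-34 FREE]
Op 5: d = malloc(9) -> d = 11; heap: [0-7 ALLOC][8-10 ALLOC][11-19 ALLOC][20-34 FREE]
Op 6: c = realloc(c, 3) -> c = 8; heap: [0-7 ALLOC][8-10 ALLOC][11-19 ALLOC][20-34 FREE]
Op 7: e = malloc(6) -> e = 20; heap: [0-7 ALLOC][8-10 ALLOC][11-19 ALLOC][20-25 ALLOC][26-34 FREE]

Answer: [0-7 ALLOC][8-10 ALLOC][11-19 ALLOC][20-25 ALLOC][26-34 FREE]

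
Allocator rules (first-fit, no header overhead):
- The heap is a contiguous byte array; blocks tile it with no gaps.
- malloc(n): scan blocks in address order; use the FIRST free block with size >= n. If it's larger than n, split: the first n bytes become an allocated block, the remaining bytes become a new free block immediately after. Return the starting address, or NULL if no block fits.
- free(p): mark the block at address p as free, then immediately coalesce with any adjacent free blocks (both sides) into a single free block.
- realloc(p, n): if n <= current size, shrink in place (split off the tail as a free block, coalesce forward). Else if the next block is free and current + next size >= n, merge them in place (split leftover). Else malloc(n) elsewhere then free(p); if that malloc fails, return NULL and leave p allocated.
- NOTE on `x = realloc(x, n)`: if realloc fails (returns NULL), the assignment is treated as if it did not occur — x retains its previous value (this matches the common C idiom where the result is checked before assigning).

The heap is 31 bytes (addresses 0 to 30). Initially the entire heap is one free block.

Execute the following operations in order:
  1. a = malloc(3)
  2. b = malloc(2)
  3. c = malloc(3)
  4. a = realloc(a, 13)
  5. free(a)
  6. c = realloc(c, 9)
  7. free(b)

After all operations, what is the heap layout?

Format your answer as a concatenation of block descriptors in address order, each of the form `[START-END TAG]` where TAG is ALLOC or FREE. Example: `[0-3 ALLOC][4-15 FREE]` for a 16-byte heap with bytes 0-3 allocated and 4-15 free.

Answer: [0-4 FREE][5-13 ALLOC][14-30 FREE]

Derivation:
Op 1: a = malloc(3) -> a = 0; heap: [0-2 ALLOC][3-30 FREE]
Op 2: b = malloc(2) -> b = 3; heap: [0-2 ALLOC][3-4 ALLOC][5-30 FREE]
Op 3: c = malloc(3) -> c = 5; heap: [0-2 ALLOC][3-4 ALLOC][5-7 ALLOC][8-30 FREE]
Op 4: a = realloc(a, 13) -> a = 8; heap: [0-2 FREE][3-4 ALLOC][5-7 ALLOC][8-20 ALLOC][21-30 FREE]
Op 5: free(a) -> (freed a); heap: [0-2 FREE][3-4 ALLOC][5-7 ALLOC][8-30 FREE]
Op 6: c = realloc(c, 9) -> c = 5; heap: [0-2 FREE][3-4 ALLOC][5-13 ALLOC][14-30 FREE]
Op 7: free(b) -> (freed b); heap: [0-4 FREE][5-13 ALLOC][14-30 FREE]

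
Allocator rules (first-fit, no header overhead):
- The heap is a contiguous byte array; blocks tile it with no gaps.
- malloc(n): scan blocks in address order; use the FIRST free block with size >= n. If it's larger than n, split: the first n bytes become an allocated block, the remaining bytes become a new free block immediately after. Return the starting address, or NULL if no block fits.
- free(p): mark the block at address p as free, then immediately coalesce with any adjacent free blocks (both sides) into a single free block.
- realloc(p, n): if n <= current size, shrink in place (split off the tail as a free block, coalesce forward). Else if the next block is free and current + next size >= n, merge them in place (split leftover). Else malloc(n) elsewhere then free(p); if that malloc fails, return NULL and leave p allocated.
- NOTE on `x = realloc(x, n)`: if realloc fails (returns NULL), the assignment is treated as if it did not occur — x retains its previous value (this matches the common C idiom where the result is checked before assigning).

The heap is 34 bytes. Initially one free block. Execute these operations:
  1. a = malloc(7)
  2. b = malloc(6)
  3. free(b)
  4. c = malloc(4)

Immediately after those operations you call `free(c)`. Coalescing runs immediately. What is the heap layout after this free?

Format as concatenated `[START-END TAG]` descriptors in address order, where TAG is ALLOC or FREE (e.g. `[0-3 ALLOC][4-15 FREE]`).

Op 1: a = malloc(7) -> a = 0; heap: [0-6 ALLOC][7-33 FREE]
Op 2: b = malloc(6) -> b = 7; heap: [0-6 ALLOC][7-12 ALLOC][13-33 FREE]
Op 3: free(b) -> (freed b); heap: [0-6 ALLOC][7-33 FREE]
Op 4: c = malloc(4) -> c = 7; heap: [0-6 ALLOC][7-10 ALLOC][11-33 FREE]
free(c): c = 7 -> block [7-10 ALLOC]; mark free, coalesce with adjacent free neighbors -> [0-6 ALLOC][7-33 FREE]

Answer: [0-6 ALLOC][7-33 FREE]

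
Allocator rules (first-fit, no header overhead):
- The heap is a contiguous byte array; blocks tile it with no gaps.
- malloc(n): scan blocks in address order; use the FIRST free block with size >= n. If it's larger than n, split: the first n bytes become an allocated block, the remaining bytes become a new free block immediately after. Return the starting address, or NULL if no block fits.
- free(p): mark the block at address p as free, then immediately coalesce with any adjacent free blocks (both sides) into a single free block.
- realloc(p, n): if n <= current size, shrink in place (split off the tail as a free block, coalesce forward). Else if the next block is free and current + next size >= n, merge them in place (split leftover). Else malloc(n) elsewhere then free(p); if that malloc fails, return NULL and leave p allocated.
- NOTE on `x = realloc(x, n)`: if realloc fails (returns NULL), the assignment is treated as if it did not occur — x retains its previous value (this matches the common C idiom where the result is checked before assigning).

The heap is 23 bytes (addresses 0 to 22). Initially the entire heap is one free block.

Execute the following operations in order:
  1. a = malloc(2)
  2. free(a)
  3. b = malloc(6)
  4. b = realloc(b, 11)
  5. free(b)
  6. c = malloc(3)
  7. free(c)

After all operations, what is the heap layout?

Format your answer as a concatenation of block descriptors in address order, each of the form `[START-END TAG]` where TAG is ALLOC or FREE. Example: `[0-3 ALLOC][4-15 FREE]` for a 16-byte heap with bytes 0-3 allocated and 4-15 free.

Answer: [0-22 FREE]

Derivation:
Op 1: a = malloc(2) -> a = 0; heap: [0-1 ALLOC][2-22 FREE]
Op 2: free(a) -> (freed a); heap: [0-22 FREE]
Op 3: b = malloc(6) -> b = 0; heap: [0-5 ALLOC][6-22 FREE]
Op 4: b = realloc(b, 11) -> b = 0; heap: [0-10 ALLOC][11-22 FREE]
Op 5: free(b) -> (freed b); heap: [0-22 FREE]
Op 6: c = malloc(3) -> c = 0; heap: [0-2 ALLOC][3-22 FREE]
Op 7: free(c) -> (freed c); heap: [0-22 FREE]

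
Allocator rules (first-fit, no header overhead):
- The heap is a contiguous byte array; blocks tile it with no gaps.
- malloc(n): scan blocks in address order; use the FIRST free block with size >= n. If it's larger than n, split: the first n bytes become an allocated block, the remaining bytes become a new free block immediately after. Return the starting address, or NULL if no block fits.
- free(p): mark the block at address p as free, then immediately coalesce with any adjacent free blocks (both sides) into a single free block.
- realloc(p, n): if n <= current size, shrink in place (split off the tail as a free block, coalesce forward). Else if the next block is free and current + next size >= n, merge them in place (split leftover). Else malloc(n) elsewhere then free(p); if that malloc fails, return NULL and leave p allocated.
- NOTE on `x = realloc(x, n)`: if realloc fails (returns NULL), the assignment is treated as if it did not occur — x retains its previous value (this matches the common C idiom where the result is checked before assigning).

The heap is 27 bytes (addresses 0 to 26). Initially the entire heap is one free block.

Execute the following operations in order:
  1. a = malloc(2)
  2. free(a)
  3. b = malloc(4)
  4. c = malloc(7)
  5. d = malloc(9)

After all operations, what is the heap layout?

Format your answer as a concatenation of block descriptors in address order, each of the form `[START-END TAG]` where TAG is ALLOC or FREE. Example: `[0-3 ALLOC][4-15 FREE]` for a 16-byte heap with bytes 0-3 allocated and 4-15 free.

Op 1: a = malloc(2) -> a = 0; heap: [0-1 ALLOC][2-26 FREE]
Op 2: free(a) -> (freed a); heap: [0-26 FREE]
Op 3: b = malloc(4) -> b = 0; heap: [0-3 ALLOC][4-26 FREE]
Op 4: c = malloc(7) -> c = 4; heap: [0-3 ALLOC][4-10 ALLOC][11-26 FREE]
Op 5: d = malloc(9) -> d = 11; heap: [0-3 ALLOC][4-10 ALLOC][11-19 ALLOC][20-26 FREE]

Answer: [0-3 ALLOC][4-10 ALLOC][11-19 ALLOC][20-26 FREE]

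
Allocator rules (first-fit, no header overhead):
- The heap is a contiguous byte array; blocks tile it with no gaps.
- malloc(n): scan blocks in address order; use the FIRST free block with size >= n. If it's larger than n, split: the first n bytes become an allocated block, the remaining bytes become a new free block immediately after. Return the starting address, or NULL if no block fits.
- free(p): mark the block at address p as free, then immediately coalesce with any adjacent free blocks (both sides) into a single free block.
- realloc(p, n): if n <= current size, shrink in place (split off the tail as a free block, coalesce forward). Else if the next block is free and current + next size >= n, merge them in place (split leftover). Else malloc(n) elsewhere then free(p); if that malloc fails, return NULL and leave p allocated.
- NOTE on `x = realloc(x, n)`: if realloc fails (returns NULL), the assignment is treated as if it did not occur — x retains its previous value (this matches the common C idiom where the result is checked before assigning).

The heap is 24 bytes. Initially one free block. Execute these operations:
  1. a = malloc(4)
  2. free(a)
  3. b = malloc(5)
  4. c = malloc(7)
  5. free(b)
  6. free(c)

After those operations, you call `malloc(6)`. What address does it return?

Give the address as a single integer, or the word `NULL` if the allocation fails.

Op 1: a = malloc(4) -> a = 0; heap: [0-3 ALLOC][4-23 FREE]
Op 2: free(a) -> (freed a); heap: [0-23 FREE]
Op 3: b = malloc(5) -> b = 0; heap: [0-4 ALLOC][5-23 FREE]
Op 4: c = malloc(7) -> c = 5; heap: [0-4 ALLOC][5-11 ALLOC][12-23 FREE]
Op 5: free(b) -> (freed b); heap: [0-4 FREE][5-11 ALLOC][12-23 FREE]
Op 6: free(c) -> (freed c); heap: [0-23 FREE]
malloc(6): first-fit scan over [0-23 FREE] -> 0

Answer: 0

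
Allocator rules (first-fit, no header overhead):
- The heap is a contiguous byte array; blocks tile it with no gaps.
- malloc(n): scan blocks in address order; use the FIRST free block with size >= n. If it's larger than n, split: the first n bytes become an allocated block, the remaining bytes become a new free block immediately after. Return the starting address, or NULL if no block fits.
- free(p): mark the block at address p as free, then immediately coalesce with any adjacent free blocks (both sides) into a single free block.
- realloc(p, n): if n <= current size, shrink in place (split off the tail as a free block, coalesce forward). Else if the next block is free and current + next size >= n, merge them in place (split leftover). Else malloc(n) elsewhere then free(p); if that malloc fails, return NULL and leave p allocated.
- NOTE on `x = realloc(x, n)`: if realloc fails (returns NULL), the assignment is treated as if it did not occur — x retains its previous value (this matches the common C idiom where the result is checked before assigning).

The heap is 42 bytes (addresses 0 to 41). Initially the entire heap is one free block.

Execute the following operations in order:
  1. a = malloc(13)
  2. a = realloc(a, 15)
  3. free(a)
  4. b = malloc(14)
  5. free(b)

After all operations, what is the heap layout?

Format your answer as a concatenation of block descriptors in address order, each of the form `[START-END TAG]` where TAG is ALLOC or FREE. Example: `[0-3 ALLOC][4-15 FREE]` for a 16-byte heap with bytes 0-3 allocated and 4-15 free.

Op 1: a = malloc(13) -> a = 0; heap: [0-12 ALLOC][13-41 FREE]
Op 2: a = realloc(a, 15) -> a = 0; heap: [0-14 ALLOC][15-41 FREE]
Op 3: free(a) -> (freed a); heap: [0-41 FREE]
Op 4: b = malloc(14) -> b = 0; heap: [0-13 ALLOC][14-41 FREE]
Op 5: free(b) -> (freed b); heap: [0-41 FREE]

Answer: [0-41 FREE]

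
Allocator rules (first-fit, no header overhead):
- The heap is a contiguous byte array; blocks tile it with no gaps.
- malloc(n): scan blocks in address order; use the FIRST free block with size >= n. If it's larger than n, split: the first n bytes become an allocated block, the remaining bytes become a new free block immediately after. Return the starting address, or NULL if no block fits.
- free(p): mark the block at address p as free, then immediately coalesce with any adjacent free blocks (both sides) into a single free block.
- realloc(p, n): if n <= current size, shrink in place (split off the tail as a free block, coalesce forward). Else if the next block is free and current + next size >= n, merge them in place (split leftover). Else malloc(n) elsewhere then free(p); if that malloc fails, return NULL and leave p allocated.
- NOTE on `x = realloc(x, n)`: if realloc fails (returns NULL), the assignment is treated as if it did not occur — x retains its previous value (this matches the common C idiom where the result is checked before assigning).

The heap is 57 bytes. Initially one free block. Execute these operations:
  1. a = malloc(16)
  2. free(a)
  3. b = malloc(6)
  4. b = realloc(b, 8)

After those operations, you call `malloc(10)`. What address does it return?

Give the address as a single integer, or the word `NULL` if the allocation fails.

Op 1: a = malloc(16) -> a = 0; heap: [0-15 ALLOC][16-56 FREE]
Op 2: free(a) -> (freed a); heap: [0-56 FREE]
Op 3: b = malloc(6) -> b = 0; heap: [0-5 ALLOC][6-56 FREE]
Op 4: b = realloc(b, 8) -> b = 0; heap: [0-7 ALLOC][8-56 FREE]
malloc(10): first-fit scan over [0-7 ALLOC][8-56 FREE] -> 8

Answer: 8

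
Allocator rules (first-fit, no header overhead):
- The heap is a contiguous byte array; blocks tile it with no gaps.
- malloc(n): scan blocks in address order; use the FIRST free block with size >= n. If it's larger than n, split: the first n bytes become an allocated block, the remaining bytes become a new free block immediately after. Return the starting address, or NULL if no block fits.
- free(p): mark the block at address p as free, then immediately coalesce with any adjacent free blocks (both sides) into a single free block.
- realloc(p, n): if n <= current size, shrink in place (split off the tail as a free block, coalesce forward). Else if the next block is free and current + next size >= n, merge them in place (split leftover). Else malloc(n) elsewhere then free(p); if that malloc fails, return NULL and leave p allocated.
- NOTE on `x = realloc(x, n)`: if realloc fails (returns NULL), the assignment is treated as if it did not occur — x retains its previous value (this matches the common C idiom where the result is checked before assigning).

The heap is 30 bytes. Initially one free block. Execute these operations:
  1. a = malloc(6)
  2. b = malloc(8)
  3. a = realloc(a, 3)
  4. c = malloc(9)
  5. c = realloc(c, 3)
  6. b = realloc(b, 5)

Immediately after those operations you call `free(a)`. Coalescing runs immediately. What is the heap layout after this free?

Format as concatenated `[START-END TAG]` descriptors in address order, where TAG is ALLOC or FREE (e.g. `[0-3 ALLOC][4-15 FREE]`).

Op 1: a = malloc(6) -> a = 0; heap: [0-5 ALLOC][6-29 FREE]
Op 2: b = malloc(8) -> b = 6; heap: [0-5 ALLOC][6-13 ALLOC][14-29 FREE]
Op 3: a = realloc(a, 3) -> a = 0; heap: [0-2 ALLOC][3-5 FREE][6-13 ALLOC][14-29 FREE]
Op 4: c = malloc(9) -> c = 14; heap: [0-2 ALLOC][3-5 FREE][6-13 ALLOC][14-22 ALLOC][23-29 FREE]
Op 5: c = realloc(c, 3) -> c = 14; heap: [0-2 ALLOC][3-5 FREE][6-13 ALLOC][14-16 ALLOC][17-29 FREE]
Op 6: b = realloc(b, 5) -> b = 6; heap: [0-2 ALLOC][3-5 FREE][6-10 ALLOC][11-13 FREE][14-16 ALLOC][17-29 FREE]
free(a): a = 0 -> block [0-2 ALLOC]; mark free, coalesce with adjacent free neighbors -> [0-5 FREE][6-10 ALLOC][11-13 FREE][14-16 ALLOC][17-29 FREE]

Answer: [0-5 FREE][6-10 ALLOC][11-13 FREE][14-16 ALLOC][17-29 FREE]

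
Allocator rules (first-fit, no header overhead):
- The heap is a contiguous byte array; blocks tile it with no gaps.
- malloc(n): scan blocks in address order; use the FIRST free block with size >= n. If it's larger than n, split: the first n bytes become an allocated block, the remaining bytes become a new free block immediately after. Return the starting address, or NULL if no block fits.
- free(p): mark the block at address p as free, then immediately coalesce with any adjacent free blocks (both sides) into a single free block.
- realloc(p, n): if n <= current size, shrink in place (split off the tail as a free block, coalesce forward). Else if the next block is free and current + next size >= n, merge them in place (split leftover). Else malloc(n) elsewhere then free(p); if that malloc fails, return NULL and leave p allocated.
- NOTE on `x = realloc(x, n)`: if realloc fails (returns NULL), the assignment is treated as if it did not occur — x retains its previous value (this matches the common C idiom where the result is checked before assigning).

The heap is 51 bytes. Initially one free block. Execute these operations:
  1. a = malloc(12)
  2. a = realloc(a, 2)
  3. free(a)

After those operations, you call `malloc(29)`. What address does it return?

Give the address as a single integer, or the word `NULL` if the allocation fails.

Answer: 0

Derivation:
Op 1: a = malloc(12) -> a = 0; heap: [0-11 ALLOC][12-50 FREE]
Op 2: a = realloc(a, 2) -> a = 0; heap: [0-1 ALLOC][2-50 FREE]
Op 3: free(a) -> (freed a); heap: [0-50 FREE]
malloc(29): first-fit scan over [0-50 FREE] -> 0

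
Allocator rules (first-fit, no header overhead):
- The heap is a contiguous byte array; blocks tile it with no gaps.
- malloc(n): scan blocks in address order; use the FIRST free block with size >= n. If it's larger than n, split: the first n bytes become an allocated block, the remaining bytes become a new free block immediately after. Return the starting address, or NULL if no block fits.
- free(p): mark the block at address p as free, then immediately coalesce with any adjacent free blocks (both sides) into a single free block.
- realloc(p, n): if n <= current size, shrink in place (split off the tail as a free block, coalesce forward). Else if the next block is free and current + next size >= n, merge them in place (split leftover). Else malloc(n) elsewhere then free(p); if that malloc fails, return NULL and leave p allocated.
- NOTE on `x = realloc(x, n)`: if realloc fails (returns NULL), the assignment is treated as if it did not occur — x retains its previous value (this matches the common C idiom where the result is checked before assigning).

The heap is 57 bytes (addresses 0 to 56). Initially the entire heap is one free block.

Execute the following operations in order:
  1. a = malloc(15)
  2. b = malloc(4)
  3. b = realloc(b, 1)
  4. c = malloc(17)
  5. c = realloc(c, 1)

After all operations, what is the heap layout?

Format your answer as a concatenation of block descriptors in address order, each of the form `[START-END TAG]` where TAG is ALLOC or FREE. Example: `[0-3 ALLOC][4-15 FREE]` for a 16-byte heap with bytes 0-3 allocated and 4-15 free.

Op 1: a = malloc(15) -> a = 0; heap: [0-14 ALLOC][15-56 FREE]
Op 2: b = malloc(4) -> b = 15; heap: [0-14 ALLOC][15-18 ALLOC][19-56 FREE]
Op 3: b = realloc(b, 1) -> b = 15; heap: [0-14 ALLOC][15-15 ALLOC][16-56 FREE]
Op 4: c = malloc(17) -> c = 16; heap: [0-14 ALLOC][15-15 ALLOC][16-32 ALLOC][33-56 FREE]
Op 5: c = realloc(c, 1) -> c = 16; heap: [0-14 ALLOC][15-15 ALLOC][16-16 ALLOC][17-56 FREE]

Answer: [0-14 ALLOC][15-15 ALLOC][16-16 ALLOC][17-56 FREE]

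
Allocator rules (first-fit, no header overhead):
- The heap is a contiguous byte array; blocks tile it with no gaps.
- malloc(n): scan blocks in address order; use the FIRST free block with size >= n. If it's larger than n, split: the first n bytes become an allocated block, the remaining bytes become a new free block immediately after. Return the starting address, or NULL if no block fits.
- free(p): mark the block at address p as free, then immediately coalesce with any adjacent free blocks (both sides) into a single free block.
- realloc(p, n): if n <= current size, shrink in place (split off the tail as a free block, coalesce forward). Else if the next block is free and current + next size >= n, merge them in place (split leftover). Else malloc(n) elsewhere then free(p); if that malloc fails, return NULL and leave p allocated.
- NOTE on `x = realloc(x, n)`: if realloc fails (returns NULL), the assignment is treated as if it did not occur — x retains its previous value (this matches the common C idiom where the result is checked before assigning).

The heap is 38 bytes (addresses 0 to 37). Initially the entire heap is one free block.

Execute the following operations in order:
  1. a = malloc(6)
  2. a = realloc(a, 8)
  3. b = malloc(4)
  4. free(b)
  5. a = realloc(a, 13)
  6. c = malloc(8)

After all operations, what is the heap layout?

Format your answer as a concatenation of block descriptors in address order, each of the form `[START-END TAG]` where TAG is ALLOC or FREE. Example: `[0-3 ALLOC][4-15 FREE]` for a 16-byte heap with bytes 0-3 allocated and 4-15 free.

Op 1: a = malloc(6) -> a = 0; heap: [0-5 ALLOC][6-37 FREE]
Op 2: a = realloc(a, 8) -> a = 0; heap: [0-7 ALLOC][8-37 FREE]
Op 3: b = malloc(4) -> b = 8; heap: [0-7 ALLOC][8-11 ALLOC][12-37 FREE]
Op 4: free(b) -> (freed b); heap: [0-7 ALLOC][8-37 FREE]
Op 5: a = realloc(a, 13) -> a = 0; heap: [0-12 ALLOC][13-37 FREE]
Op 6: c = malloc(8) -> c = 13; heap: [0-12 ALLOC][13-20 ALLOC][21-37 FREE]

Answer: [0-12 ALLOC][13-20 ALLOC][21-37 FREE]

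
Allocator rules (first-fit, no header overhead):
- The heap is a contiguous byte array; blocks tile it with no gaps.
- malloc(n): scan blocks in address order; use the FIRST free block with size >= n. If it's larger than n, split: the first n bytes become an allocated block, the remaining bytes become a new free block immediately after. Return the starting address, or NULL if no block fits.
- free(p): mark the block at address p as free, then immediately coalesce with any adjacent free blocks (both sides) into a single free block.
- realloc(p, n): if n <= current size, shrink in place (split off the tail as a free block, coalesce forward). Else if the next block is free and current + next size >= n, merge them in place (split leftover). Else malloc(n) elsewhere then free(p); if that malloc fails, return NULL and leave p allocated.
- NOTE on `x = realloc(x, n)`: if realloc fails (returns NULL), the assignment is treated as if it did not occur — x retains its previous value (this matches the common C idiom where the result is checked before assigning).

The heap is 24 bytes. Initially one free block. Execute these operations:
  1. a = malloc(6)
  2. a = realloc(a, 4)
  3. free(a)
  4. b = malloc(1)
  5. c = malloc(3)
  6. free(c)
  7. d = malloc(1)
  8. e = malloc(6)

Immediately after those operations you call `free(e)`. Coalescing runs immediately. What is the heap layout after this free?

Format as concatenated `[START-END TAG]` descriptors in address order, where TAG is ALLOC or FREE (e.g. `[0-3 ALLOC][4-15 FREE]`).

Answer: [0-0 ALLOC][1-1 ALLOC][2-23 FREE]

Derivation:
Op 1: a = malloc(6) -> a = 0; heap: [0-5 ALLOC][6-23 FREE]
Op 2: a = realloc(a, 4) -> a = 0; heap: [0-3 ALLOC][4-23 FREE]
Op 3: free(a) -> (freed a); heap: [0-23 FREE]
Op 4: b = malloc(1) -> b = 0; heap: [0-0 ALLOC][1-23 FREE]
Op 5: c = malloc(3) -> c = 1; heap: [0-0 ALLOC][1-3 ALLOC][4-23 FREE]
Op 6: free(c) -> (freed c); heap: [0-0 ALLOC][1-23 FREE]
Op 7: d = malloc(1) -> d = 1; heap: [0-0 ALLOC][1-1 ALLOC][2-23 FREE]
Op 8: e = malloc(6) -> e = 2; heap: [0-0 ALLOC][1-1 ALLOC][2-7 ALLOC][8-23 FREE]
free(e): e = 2 -> block [2-7 ALLOC]; mark free, coalesce with adjacent free neighbors -> [0-0 ALLOC][1-1 ALLOC][2-23 FREE]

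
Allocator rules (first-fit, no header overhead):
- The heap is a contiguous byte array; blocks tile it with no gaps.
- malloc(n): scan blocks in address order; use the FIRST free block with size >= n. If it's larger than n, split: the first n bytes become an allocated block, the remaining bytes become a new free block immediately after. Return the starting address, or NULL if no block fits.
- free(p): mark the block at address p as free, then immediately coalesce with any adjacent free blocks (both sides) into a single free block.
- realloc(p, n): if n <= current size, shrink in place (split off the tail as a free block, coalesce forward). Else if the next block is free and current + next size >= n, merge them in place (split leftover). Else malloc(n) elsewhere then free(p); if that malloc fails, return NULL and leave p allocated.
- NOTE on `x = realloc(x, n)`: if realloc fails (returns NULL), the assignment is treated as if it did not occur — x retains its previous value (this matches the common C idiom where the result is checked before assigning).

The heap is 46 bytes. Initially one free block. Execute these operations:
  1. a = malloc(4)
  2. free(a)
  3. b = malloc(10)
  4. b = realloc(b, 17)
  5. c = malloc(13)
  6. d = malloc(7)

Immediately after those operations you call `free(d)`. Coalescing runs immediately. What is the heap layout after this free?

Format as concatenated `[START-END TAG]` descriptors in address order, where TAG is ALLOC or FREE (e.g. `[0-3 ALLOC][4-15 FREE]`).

Answer: [0-16 ALLOC][17-29 ALLOC][30-45 FREE]

Derivation:
Op 1: a = malloc(4) -> a = 0; heap: [0-3 ALLOC][4-45 FREE]
Op 2: free(a) -> (freed a); heap: [0-45 FREE]
Op 3: b = malloc(10) -> b = 0; heap: [0-9 ALLOC][10-45 FREE]
Op 4: b = realloc(b, 17) -> b = 0; heap: [0-16 ALLOC][17-45 FREE]
Op 5: c = malloc(13) -> c = 17; heap: [0-16 ALLOC][17-29 ALLOC][30-45 FREE]
Op 6: d = malloc(7) -> d = 30; heap: [0-16 ALLOC][17-29 ALLOC][30-36 ALLOC][37-45 FREE]
free(d): d = 30 -> block [30-36 ALLOC]; mark free, coalesce with adjacent free neighbors -> [0-16 ALLOC][17-29 ALLOC][30-45 FREE]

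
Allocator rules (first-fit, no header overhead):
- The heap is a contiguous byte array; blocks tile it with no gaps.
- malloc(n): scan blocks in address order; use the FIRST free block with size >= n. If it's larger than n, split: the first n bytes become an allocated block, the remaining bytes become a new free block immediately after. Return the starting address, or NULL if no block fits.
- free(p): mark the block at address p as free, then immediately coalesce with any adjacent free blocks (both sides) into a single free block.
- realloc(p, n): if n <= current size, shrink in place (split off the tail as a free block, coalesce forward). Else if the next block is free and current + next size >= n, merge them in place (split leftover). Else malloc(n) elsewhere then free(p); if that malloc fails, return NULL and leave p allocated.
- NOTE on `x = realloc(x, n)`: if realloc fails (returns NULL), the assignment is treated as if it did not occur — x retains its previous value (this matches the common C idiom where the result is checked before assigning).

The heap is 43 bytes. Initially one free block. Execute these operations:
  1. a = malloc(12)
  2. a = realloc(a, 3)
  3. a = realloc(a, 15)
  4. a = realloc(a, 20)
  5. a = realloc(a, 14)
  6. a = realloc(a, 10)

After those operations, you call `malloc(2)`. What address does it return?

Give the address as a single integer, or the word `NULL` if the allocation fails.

Answer: 10

Derivation:
Op 1: a = malloc(12) -> a = 0; heap: [0-11 ALLOC][12-42 FREE]
Op 2: a = realloc(a, 3) -> a = 0; heap: [0-2 ALLOC][3-42 FREE]
Op 3: a = realloc(a, 15) -> a = 0; heap: [0-14 ALLOC][15-42 FREE]
Op 4: a = realloc(a, 20) -> a = 0; heap: [0-19 ALLOC][20-42 FREE]
Op 5: a = realloc(a, 14) -> a = 0; heap: [0-13 ALLOC][14-42 FREE]
Op 6: a = realloc(a, 10) -> a = 0; heap: [0-9 ALLOC][10-42 FREE]
malloc(2): first-fit scan over [0-9 ALLOC][10-42 FREE] -> 10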